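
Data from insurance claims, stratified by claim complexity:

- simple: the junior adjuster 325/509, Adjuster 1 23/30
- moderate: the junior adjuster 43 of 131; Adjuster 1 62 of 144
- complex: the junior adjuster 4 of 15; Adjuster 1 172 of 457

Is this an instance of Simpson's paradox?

Simple: the junior adjuster 325/509 = 63.9%, Adjuster 1 23/30 = 76.7% → Adjuster 1
Moderate: the junior adjuster 43/131 = 32.8%, Adjuster 1 62/144 = 43.1% → Adjuster 1
Complex: the junior adjuster 4/15 = 26.7%, Adjuster 1 172/457 = 37.6% → Adjuster 1
Overall: the junior adjuster 372/655 = 56.8%, Adjuster 1 257/631 = 40.7% → the junior adjuster
Adjuster 1 wins each claim group but the junior adjuster wins overall — the comparison reverses. Adjuster 1's claims skew toward complex, which has a lower base rate.

Yes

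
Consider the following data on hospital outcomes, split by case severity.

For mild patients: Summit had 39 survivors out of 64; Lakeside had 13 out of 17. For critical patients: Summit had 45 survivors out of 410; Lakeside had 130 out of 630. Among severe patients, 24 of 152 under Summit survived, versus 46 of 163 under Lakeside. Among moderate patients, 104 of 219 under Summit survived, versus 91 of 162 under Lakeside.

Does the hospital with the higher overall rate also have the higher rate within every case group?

Yes

Mild: Summit 39/64 = 60.9%, Lakeside 13/17 = 76.5% → Lakeside
Critical: Summit 45/410 = 11.0%, Lakeside 130/630 = 20.6% → Lakeside
Severe: Summit 24/152 = 15.8%, Lakeside 46/163 = 28.2% → Lakeside
Moderate: Summit 104/219 = 47.5%, Lakeside 91/162 = 56.2% → Lakeside
Overall: Summit 212/845 = 25.1%, Lakeside 280/972 = 28.8% → Lakeside
Lakeside wins overall and in every case group — no reversal.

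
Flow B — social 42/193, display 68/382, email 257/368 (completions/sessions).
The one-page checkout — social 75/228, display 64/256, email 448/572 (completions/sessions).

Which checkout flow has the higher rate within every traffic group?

Social: Flow B 42/193 = 21.8%, the one-page checkout 75/228 = 32.9% → the one-page checkout
Display: Flow B 68/382 = 17.8%, the one-page checkout 64/256 = 25.0% → the one-page checkout
Email: Flow B 257/368 = 69.8%, the one-page checkout 448/572 = 78.3% → the one-page checkout
The one-page checkout has the higher rate in all 3 groups.

the one-page checkout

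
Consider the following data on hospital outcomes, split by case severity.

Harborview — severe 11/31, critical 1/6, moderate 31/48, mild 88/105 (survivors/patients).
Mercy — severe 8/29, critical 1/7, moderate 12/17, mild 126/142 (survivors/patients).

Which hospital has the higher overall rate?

Severe: Harborview 11/31 = 35.5%, Mercy 8/29 = 27.6% → Harborview
Critical: Harborview 1/6 = 16.7%, Mercy 1/7 = 14.3% → Harborview
Moderate: Harborview 31/48 = 64.6%, Mercy 12/17 = 70.6% → Mercy
Mild: Harborview 88/105 = 83.8%, Mercy 126/142 = 88.7% → Mercy
Overall: Harborview 131/190 = 68.9%, Mercy 147/195 = 75.4% → Mercy
(Neither sweeps every case group, but Mercy has the higher pooled rate.)

Mercy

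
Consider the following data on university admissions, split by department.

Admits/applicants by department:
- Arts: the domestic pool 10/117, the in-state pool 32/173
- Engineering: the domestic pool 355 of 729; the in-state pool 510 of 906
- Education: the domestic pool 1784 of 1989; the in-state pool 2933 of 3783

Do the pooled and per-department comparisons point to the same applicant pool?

Arts: the domestic pool 10/117 = 8.5%, the in-state pool 32/173 = 18.5% → the in-state pool
Engineering: the domestic pool 355/729 = 48.7%, the in-state pool 510/906 = 56.3% → the in-state pool
Education: the domestic pool 1784/1989 = 89.7%, the in-state pool 2933/3783 = 77.5% → the domestic pool
Overall: the domestic pool 2149/2835 = 75.8%, the in-state pool 3475/4862 = 71.5% → the domestic pool
Neither sweeps: the domestic pool wins 1 of 3 groups, the in-state pool wins 2. The domestic pool wins overall but not every group — no Simpson reversal.

No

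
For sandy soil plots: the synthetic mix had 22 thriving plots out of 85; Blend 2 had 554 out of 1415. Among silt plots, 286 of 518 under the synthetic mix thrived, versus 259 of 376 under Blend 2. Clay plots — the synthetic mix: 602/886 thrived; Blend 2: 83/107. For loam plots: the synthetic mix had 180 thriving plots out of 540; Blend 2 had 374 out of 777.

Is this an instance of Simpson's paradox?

Sandy soil: the synthetic mix 22/85 = 25.9%, Blend 2 554/1415 = 39.2% → Blend 2
Silt: the synthetic mix 286/518 = 55.2%, Blend 2 259/376 = 68.9% → Blend 2
Clay: the synthetic mix 602/886 = 67.9%, Blend 2 83/107 = 77.6% → Blend 2
Loam: the synthetic mix 180/540 = 33.3%, Blend 2 374/777 = 48.1% → Blend 2
Overall: the synthetic mix 1090/2029 = 53.7%, Blend 2 1270/2675 = 47.5% → the synthetic mix
Blend 2 wins each soil group but the synthetic mix wins overall — the comparison reverses. Blend 2's plots skew toward sandy soil, which has a lower base rate.

Yes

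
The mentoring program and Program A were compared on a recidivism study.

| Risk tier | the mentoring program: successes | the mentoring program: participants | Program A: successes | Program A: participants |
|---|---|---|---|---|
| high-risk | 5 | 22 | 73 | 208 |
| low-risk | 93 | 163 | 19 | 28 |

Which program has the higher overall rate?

High-risk: the mentoring program 5/22 = 22.7%, Program A 73/208 = 35.1% → Program A
Low-risk: the mentoring program 93/163 = 57.1%, Program A 19/28 = 67.9% → Program A
Overall: the mentoring program 98/185 = 53.0%, Program A 92/236 = 39.0% → the mentoring program
(Program A wins every risk group but the mentoring program wins overall — Program A's participants skew toward the low-rate high-risk group.)

the mentoring program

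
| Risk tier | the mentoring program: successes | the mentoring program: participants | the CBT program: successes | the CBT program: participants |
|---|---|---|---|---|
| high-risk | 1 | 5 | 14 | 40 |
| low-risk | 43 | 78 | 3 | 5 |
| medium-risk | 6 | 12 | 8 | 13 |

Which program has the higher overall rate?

the mentoring program

High-risk: the mentoring program 1/5 = 20.0%, the CBT program 14/40 = 35.0% → the CBT program
Low-risk: the mentoring program 43/78 = 55.1%, the CBT program 3/5 = 60.0% → the CBT program
Medium-risk: the mentoring program 6/12 = 50.0%, the CBT program 8/13 = 61.5% → the CBT program
Overall: the mentoring program 50/95 = 52.6%, the CBT program 25/58 = 43.1% → the mentoring program
(The CBT program wins every risk group but the mentoring program wins overall — the CBT program's participants skew toward the low-rate high-risk group.)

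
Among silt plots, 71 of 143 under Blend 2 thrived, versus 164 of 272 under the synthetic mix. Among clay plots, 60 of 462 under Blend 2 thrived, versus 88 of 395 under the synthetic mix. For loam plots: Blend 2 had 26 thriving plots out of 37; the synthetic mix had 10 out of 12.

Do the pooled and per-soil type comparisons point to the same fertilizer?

Yes

Silt: Blend 2 71/143 = 49.7%, the synthetic mix 164/272 = 60.3% → the synthetic mix
Clay: Blend 2 60/462 = 13.0%, the synthetic mix 88/395 = 22.3% → the synthetic mix
Loam: Blend 2 26/37 = 70.3%, the synthetic mix 10/12 = 83.3% → the synthetic mix
Overall: Blend 2 157/642 = 24.5%, the synthetic mix 262/679 = 38.6% → the synthetic mix
The synthetic mix wins overall and in every soil group — no reversal.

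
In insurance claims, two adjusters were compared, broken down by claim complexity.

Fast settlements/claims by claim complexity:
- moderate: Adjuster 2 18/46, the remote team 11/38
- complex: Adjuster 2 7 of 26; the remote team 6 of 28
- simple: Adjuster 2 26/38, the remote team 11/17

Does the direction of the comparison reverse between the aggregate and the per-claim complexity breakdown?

No

Moderate: Adjuster 2 18/46 = 39.1%, the remote team 11/38 = 28.9% → Adjuster 2
Complex: Adjuster 2 7/26 = 26.9%, the remote team 6/28 = 21.4% → Adjuster 2
Simple: Adjuster 2 26/38 = 68.4%, the remote team 11/17 = 64.7% → Adjuster 2
Overall: Adjuster 2 51/110 = 46.4%, the remote team 28/83 = 33.7% → Adjuster 2
Adjuster 2 wins overall and in every claim group — no reversal.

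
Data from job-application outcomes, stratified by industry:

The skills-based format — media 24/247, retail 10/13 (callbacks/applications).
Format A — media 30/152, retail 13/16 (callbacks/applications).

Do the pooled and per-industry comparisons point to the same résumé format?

Yes

Media: the skills-based format 24/247 = 9.7%, Format A 30/152 = 19.7% → Format A
Retail: the skills-based format 10/13 = 76.9%, Format A 13/16 = 81.2% → Format A
Overall: the skills-based format 34/260 = 13.1%, Format A 43/168 = 25.6% → Format A
Format A wins overall and in every industry group — no reversal.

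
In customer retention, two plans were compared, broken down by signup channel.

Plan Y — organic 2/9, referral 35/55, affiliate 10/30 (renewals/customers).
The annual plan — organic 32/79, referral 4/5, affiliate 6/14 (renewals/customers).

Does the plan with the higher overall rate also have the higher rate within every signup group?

Organic: Plan Y 2/9 = 22.2%, the annual plan 32/79 = 40.5% → the annual plan
Referral: Plan Y 35/55 = 63.6%, the annual plan 4/5 = 80.0% → the annual plan
Affiliate: Plan Y 10/30 = 33.3%, the annual plan 6/14 = 42.9% → the annual plan
Overall: Plan Y 47/94 = 50.0%, the annual plan 42/98 = 42.9% → Plan Y
The annual plan wins each signup group but Plan Y wins overall — the comparison reverses. The annual plan's customers skew toward organic, which has a lower base rate.

No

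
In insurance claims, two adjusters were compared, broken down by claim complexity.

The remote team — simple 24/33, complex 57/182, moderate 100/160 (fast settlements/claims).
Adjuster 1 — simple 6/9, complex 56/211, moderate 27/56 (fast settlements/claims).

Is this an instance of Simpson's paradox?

Simple: the remote team 24/33 = 72.7%, Adjuster 1 6/9 = 66.7% → the remote team
Complex: the remote team 57/182 = 31.3%, Adjuster 1 56/211 = 26.5% → the remote team
Moderate: the remote team 100/160 = 62.5%, Adjuster 1 27/56 = 48.2% → the remote team
Overall: the remote team 181/375 = 48.3%, Adjuster 1 89/276 = 32.2% → the remote team
The remote team wins overall and in every claim group — no reversal.

No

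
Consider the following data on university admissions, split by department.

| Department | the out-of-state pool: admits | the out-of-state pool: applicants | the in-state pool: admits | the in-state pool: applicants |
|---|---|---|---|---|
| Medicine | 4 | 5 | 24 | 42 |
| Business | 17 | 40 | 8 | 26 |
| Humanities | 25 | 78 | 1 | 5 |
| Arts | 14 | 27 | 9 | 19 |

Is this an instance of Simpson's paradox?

Medicine: the out-of-state pool 4/5 = 80.0%, the in-state pool 24/42 = 57.1% → the out-of-state pool
Business: the out-of-state pool 17/40 = 42.5%, the in-state pool 8/26 = 30.8% → the out-of-state pool
Humanities: the out-of-state pool 25/78 = 32.1%, the in-state pool 1/5 = 20.0% → the out-of-state pool
Arts: the out-of-state pool 14/27 = 51.9%, the in-state pool 9/19 = 47.4% → the out-of-state pool
Overall: the out-of-state pool 60/150 = 40.0%, the in-state pool 42/92 = 45.7% → the in-state pool
The out-of-state pool wins each department group but the in-state pool wins overall — the comparison reverses. The out-of-state pool's applicants skew toward Humanities, which has a lower base rate.

Yes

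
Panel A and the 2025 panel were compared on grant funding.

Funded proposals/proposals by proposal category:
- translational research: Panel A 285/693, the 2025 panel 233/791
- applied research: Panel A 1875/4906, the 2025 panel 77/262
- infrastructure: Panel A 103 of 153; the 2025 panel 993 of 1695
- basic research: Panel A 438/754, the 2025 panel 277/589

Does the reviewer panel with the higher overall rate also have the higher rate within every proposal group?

No

Translational research: Panel A 285/693 = 41.1%, the 2025 panel 233/791 = 29.5% → Panel A
Applied research: Panel A 1875/4906 = 38.2%, the 2025 panel 77/262 = 29.4% → Panel A
Infrastructure: Panel A 103/153 = 67.3%, the 2025 panel 993/1695 = 58.6% → Panel A
Basic research: Panel A 438/754 = 58.1%, the 2025 panel 277/589 = 47.0% → Panel A
Overall: Panel A 2701/6506 = 41.5%, the 2025 panel 1580/3337 = 47.3% → the 2025 panel
Panel A wins each proposal group but the 2025 panel wins overall — the comparison reverses. Panel A's proposals skew toward applied research, which has a lower base rate.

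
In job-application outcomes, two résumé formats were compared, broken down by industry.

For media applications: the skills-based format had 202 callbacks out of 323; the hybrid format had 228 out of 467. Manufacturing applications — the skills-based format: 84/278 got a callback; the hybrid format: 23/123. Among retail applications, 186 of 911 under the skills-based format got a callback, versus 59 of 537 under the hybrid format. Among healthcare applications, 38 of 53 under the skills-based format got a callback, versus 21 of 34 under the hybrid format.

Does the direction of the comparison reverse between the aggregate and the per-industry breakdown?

Media: the skills-based format 202/323 = 62.5%, the hybrid format 228/467 = 48.8% → the skills-based format
Manufacturing: the skills-based format 84/278 = 30.2%, the hybrid format 23/123 = 18.7% → the skills-based format
Retail: the skills-based format 186/911 = 20.4%, the hybrid format 59/537 = 11.0% → the skills-based format
Healthcare: the skills-based format 38/53 = 71.7%, the hybrid format 21/34 = 61.8% → the skills-based format
Overall: the skills-based format 510/1565 = 32.6%, the hybrid format 331/1161 = 28.5% → the skills-based format
The skills-based format wins overall and in every industry group — no reversal.

No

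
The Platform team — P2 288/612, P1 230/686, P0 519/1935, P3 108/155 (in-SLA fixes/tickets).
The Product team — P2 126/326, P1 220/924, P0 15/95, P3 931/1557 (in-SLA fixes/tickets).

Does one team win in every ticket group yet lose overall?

P2: the Platform team 288/612 = 47.1%, the Product team 126/326 = 38.7% → the Platform team
P1: the Platform team 230/686 = 33.5%, the Product team 220/924 = 23.8% → the Platform team
P0: the Platform team 519/1935 = 26.8%, the Product team 15/95 = 15.8% → the Platform team
P3: the Platform team 108/155 = 69.7%, the Product team 931/1557 = 59.8% → the Platform team
Overall: the Platform team 1145/3388 = 33.8%, the Product team 1292/2902 = 44.5% → the Product team
The Platform team wins each ticket group but the Product team wins overall — the comparison reverses. The Platform team's tickets skew toward P0, which has a lower base rate.

Yes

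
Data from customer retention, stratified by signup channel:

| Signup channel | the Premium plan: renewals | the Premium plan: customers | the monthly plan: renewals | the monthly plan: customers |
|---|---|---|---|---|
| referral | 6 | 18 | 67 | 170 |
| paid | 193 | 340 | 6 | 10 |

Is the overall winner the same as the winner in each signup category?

No

Referral: the Premium plan 6/18 = 33.3%, the monthly plan 67/170 = 39.4% → the monthly plan
Paid: the Premium plan 193/340 = 56.8%, the monthly plan 6/10 = 60.0% → the monthly plan
Overall: the Premium plan 199/358 = 55.6%, the monthly plan 73/180 = 40.6% → the Premium plan
The monthly plan wins each signup group but the Premium plan wins overall — the comparison reverses. The monthly plan's customers skew toward referral, which has a lower base rate.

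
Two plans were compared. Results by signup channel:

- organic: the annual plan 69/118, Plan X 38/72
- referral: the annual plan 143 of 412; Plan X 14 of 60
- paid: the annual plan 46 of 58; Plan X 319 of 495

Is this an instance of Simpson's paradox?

Yes

Organic: the annual plan 69/118 = 58.5%, Plan X 38/72 = 52.8% → the annual plan
Referral: the annual plan 143/412 = 34.7%, Plan X 14/60 = 23.3% → the annual plan
Paid: the annual plan 46/58 = 79.3%, Plan X 319/495 = 64.4% → the annual plan
Overall: the annual plan 258/588 = 43.9%, Plan X 371/627 = 59.2% → Plan X
The annual plan wins each signup group but Plan X wins overall — the comparison reverses. The annual plan's customers skew toward referral, which has a lower base rate.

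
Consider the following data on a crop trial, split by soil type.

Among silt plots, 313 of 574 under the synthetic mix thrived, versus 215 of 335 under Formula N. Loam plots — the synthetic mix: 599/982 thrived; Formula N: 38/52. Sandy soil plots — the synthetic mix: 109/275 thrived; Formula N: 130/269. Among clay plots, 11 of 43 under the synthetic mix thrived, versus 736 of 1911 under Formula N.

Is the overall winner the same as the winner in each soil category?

No

Silt: the synthetic mix 313/574 = 54.5%, Formula N 215/335 = 64.2% → Formula N
Loam: the synthetic mix 599/982 = 61.0%, Formula N 38/52 = 73.1% → Formula N
Sandy soil: the synthetic mix 109/275 = 39.6%, Formula N 130/269 = 48.3% → Formula N
Clay: the synthetic mix 11/43 = 25.6%, Formula N 736/1911 = 38.5% → Formula N
Overall: the synthetic mix 1032/1874 = 55.1%, Formula N 1119/2567 = 43.6% → the synthetic mix
Formula N wins each soil group but the synthetic mix wins overall — the comparison reverses. Formula N's plots skew toward clay, which has a lower base rate.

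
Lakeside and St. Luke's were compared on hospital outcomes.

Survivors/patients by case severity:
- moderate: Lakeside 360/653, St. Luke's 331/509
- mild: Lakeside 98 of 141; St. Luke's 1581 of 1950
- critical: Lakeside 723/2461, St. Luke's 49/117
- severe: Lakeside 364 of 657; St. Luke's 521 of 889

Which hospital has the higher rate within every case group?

St. Luke's

Moderate: Lakeside 360/653 = 55.1%, St. Luke's 331/509 = 65.0% → St. Luke's
Mild: Lakeside 98/141 = 69.5%, St. Luke's 1581/1950 = 81.1% → St. Luke's
Critical: Lakeside 723/2461 = 29.4%, St. Luke's 49/117 = 41.9% → St. Luke's
Severe: Lakeside 364/657 = 55.4%, St. Luke's 521/889 = 58.6% → St. Luke's
St. Luke's has the higher rate in all 4 groups.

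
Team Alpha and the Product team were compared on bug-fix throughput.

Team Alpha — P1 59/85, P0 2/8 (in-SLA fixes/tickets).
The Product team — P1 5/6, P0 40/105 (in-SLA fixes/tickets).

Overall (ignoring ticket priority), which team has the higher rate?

P1: Team Alpha 59/85 = 69.4%, the Product team 5/6 = 83.3% → the Product team
P0: Team Alpha 2/8 = 25.0%, the Product team 40/105 = 38.1% → the Product team
Overall: Team Alpha 61/93 = 65.6%, the Product team 45/111 = 40.5% → Team Alpha
(The Product team wins every ticket group but Team Alpha wins overall — the Product team's tickets skew toward the low-rate P0 group.)

Team Alpha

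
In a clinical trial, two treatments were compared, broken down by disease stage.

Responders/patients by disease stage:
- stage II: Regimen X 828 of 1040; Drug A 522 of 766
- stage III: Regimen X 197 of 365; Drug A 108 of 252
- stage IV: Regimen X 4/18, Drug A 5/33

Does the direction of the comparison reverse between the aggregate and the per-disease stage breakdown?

Stage II: Regimen X 828/1040 = 79.6%, Drug A 522/766 = 68.1% → Regimen X
Stage III: Regimen X 197/365 = 54.0%, Drug A 108/252 = 42.9% → Regimen X
Stage IV: Regimen X 4/18 = 22.2%, Drug A 5/33 = 15.2% → Regimen X
Overall: Regimen X 1029/1423 = 72.3%, Drug A 635/1051 = 60.4% → Regimen X
Regimen X wins overall and in every disease group — no reversal.

No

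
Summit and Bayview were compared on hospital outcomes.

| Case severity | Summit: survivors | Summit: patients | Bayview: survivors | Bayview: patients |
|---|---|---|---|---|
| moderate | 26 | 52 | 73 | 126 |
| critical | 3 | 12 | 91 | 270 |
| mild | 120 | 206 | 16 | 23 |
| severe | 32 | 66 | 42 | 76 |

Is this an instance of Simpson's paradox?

Moderate: Summit 26/52 = 50.0%, Bayview 73/126 = 57.9% → Bayview
Critical: Summit 3/12 = 25.0%, Bayview 91/270 = 33.7% → Bayview
Mild: Summit 120/206 = 58.3%, Bayview 16/23 = 69.6% → Bayview
Severe: Summit 32/66 = 48.5%, Bayview 42/76 = 55.3% → Bayview
Overall: Summit 181/336 = 53.9%, Bayview 222/495 = 44.8% → Summit
Bayview wins each case group but Summit wins overall — the comparison reverses. Bayview's patients skew toward critical, which has a lower base rate.

Yes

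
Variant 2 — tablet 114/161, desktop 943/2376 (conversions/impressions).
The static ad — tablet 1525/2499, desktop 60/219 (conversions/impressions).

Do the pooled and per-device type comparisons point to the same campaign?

No

Tablet: Variant 2 114/161 = 70.8%, the static ad 1525/2499 = 61.0% → Variant 2
Desktop: Variant 2 943/2376 = 39.7%, the static ad 60/219 = 27.4% → Variant 2
Overall: Variant 2 1057/2537 = 41.7%, the static ad 1585/2718 = 58.3% → the static ad
Variant 2 wins each device group but the static ad wins overall — the comparison reverses. Variant 2's impressions skew toward desktop, which has a lower base rate.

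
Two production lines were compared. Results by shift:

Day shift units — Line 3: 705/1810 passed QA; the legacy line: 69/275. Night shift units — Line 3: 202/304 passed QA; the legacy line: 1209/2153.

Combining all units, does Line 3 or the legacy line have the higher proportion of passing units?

Day shift: Line 3 705/1810 = 39.0%, the legacy line 69/275 = 25.1% → Line 3
Night shift: Line 3 202/304 = 66.4%, the legacy line 1209/2153 = 56.2% → Line 3
Overall: Line 3 907/2114 = 42.9%, the legacy line 1278/2428 = 52.6% → the legacy line
(Line 3 wins every shift group but the legacy line wins overall — Line 3's units skew toward the low-rate day shift group.)

the legacy line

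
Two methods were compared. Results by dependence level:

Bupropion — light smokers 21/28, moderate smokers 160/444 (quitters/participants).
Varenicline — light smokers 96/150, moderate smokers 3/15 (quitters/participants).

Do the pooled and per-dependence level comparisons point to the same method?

No

Light smokers: bupropion 21/28 = 75.0%, varenicline 96/150 = 64.0% → bupropion
Moderate smokers: bupropion 160/444 = 36.0%, varenicline 3/15 = 20.0% → bupropion
Overall: bupropion 181/472 = 38.3%, varenicline 99/165 = 60.0% → varenicline
Bupropion wins each dependence group but varenicline wins overall — the comparison reverses. Bupropion's participants skew toward moderate smokers, which has a lower base rate.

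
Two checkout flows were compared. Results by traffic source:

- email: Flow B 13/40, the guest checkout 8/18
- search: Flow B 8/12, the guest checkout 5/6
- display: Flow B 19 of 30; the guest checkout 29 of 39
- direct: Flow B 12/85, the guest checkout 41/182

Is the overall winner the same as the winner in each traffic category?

Yes

Email: Flow B 13/40 = 32.5%, the guest checkout 8/18 = 44.4% → the guest checkout
Search: Flow B 8/12 = 66.7%, the guest checkout 5/6 = 83.3% → the guest checkout
Display: Flow B 19/30 = 63.3%, the guest checkout 29/39 = 74.4% → the guest checkout
Direct: Flow B 12/85 = 14.1%, the guest checkout 41/182 = 22.5% → the guest checkout
Overall: Flow B 52/167 = 31.1%, the guest checkout 83/245 = 33.9% → the guest checkout
The guest checkout wins overall and in every traffic group — no reversal.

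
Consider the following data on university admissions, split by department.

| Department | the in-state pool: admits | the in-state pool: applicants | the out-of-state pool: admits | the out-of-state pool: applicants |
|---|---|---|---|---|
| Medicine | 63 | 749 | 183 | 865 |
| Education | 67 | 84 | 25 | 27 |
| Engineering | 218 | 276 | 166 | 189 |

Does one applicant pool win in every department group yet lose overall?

No

Medicine: the in-state pool 63/749 = 8.4%, the out-of-state pool 183/865 = 21.2% → the out-of-state pool
Education: the in-state pool 67/84 = 79.8%, the out-of-state pool 25/27 = 92.6% → the out-of-state pool
Engineering: the in-state pool 218/276 = 79.0%, the out-of-state pool 166/189 = 87.8% → the out-of-state pool
Overall: the in-state pool 348/1109 = 31.4%, the out-of-state pool 374/1081 = 34.6% → the out-of-state pool
The out-of-state pool wins overall and in every department group — no reversal.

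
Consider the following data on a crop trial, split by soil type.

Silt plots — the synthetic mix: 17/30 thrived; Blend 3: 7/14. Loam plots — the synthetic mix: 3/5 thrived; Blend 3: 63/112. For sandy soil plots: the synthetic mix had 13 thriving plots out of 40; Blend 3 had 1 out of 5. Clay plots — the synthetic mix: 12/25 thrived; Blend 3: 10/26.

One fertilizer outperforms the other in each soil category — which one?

Silt: the synthetic mix 17/30 = 56.7%, Blend 3 7/14 = 50.0% → the synthetic mix
Loam: the synthetic mix 3/5 = 60.0%, Blend 3 63/112 = 56.2% → the synthetic mix
Sandy soil: the synthetic mix 13/40 = 32.5%, Blend 3 1/5 = 20.0% → the synthetic mix
Clay: the synthetic mix 12/25 = 48.0%, Blend 3 10/26 = 38.5% → the synthetic mix
The synthetic mix has the higher rate in all 4 groups.

the synthetic mix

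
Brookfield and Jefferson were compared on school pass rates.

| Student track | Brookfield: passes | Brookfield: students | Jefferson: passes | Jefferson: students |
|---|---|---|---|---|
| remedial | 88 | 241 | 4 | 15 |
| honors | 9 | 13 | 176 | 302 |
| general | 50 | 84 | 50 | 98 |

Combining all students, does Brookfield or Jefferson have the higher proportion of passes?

Remedial: Brookfield 88/241 = 36.5%, Jefferson 4/15 = 26.7% → Brookfield
Honors: Brookfield 9/13 = 69.2%, Jefferson 176/302 = 58.3% → Brookfield
General: Brookfield 50/84 = 59.5%, Jefferson 50/98 = 51.0% → Brookfield
Overall: Brookfield 147/338 = 43.5%, Jefferson 230/415 = 55.4% → Jefferson
(Brookfield wins every student group but Jefferson wins overall — Brookfield's students skew toward the low-rate remedial group.)

Jefferson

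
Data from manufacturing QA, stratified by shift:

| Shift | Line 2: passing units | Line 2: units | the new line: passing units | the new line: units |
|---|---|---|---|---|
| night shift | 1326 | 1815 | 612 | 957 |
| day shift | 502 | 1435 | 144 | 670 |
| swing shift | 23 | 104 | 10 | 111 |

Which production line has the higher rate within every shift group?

Line 2

Night shift: Line 2 1326/1815 = 73.1%, the new line 612/957 = 63.9% → Line 2
Day shift: Line 2 502/1435 = 35.0%, the new line 144/670 = 21.5% → Line 2
Swing shift: Line 2 23/104 = 22.1%, the new line 10/111 = 9.0% → Line 2
Line 2 has the higher rate in all 3 groups.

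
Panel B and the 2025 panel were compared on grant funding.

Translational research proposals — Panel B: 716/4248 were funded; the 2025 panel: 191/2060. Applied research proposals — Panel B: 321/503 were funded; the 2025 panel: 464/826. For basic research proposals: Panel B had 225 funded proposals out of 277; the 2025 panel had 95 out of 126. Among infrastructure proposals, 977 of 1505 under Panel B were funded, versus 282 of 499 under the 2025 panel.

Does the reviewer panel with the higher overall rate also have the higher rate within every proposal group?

Yes

Translational research: Panel B 716/4248 = 16.9%, the 2025 panel 191/2060 = 9.3% → Panel B
Applied research: Panel B 321/503 = 63.8%, the 2025 panel 464/826 = 56.2% → Panel B
Basic research: Panel B 225/277 = 81.2%, the 2025 panel 95/126 = 75.4% → Panel B
Infrastructure: Panel B 977/1505 = 64.9%, the 2025 panel 282/499 = 56.5% → Panel B
Overall: Panel B 2239/6533 = 34.3%, the 2025 panel 1032/3511 = 29.4% → Panel B
Panel B wins overall and in every proposal group — no reversal.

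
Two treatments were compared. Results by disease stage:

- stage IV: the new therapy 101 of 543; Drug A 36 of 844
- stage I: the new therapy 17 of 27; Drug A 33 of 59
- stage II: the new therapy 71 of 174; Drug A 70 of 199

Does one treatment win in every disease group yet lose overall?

Stage IV: the new therapy 101/543 = 18.6%, Drug A 36/844 = 4.3% → the new therapy
Stage I: the new therapy 17/27 = 63.0%, Drug A 33/59 = 55.9% → the new therapy
Stage II: the new therapy 71/174 = 40.8%, Drug A 70/199 = 35.2% → the new therapy
Overall: the new therapy 189/744 = 25.4%, Drug A 139/1102 = 12.6% → the new therapy
The new therapy wins overall and in every disease group — no reversal.

No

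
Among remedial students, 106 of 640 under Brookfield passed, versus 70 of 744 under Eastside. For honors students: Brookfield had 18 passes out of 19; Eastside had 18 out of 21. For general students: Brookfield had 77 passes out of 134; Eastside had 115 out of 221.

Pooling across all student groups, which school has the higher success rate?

Remedial: Brookfield 106/640 = 16.6%, Eastside 70/744 = 9.4% → Brookfield
Honors: Brookfield 18/19 = 94.7%, Eastside 18/21 = 85.7% → Brookfield
General: Brookfield 77/134 = 57.5%, Eastside 115/221 = 52.0% → Brookfield
Overall: Brookfield 201/793 = 25.3%, Eastside 203/986 = 20.6% → Brookfield

Brookfield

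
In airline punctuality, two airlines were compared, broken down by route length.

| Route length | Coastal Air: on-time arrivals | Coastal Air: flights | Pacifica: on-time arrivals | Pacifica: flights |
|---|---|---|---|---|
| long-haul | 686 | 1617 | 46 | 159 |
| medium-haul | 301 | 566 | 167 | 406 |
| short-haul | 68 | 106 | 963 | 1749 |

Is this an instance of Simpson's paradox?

Long-haul: Coastal Air 686/1617 = 42.4%, Pacifica 46/159 = 28.9% → Coastal Air
Medium-haul: Coastal Air 301/566 = 53.2%, Pacifica 167/406 = 41.1% → Coastal Air
Short-haul: Coastal Air 68/106 = 64.2%, Pacifica 963/1749 = 55.1% → Coastal Air
Overall: Coastal Air 1055/2289 = 46.1%, Pacifica 1176/2314 = 50.8% → Pacifica
Coastal Air wins each route group but Pacifica wins overall — the comparison reverses. Coastal Air's flights skew toward long-haul, which has a lower base rate.

Yes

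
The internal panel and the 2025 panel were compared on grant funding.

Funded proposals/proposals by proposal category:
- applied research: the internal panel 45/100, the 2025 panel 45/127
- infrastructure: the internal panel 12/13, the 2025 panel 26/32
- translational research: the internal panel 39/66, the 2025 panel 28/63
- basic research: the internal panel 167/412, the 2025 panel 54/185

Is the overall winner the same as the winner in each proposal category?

Yes

Applied research: the internal panel 45/100 = 45.0%, the 2025 panel 45/127 = 35.4% → the internal panel
Infrastructure: the internal panel 12/13 = 92.3%, the 2025 panel 26/32 = 81.2% → the internal panel
Translational research: the internal panel 39/66 = 59.1%, the 2025 panel 28/63 = 44.4% → the internal panel
Basic research: the internal panel 167/412 = 40.5%, the 2025 panel 54/185 = 29.2% → the internal panel
Overall: the internal panel 263/591 = 44.5%, the 2025 panel 153/407 = 37.6% → the internal panel
The internal panel wins overall and in every proposal group — no reversal.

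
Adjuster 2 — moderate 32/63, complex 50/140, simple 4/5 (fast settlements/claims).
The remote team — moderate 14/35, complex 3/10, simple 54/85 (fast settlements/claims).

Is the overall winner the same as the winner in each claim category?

No

Moderate: Adjuster 2 32/63 = 50.8%, the remote team 14/35 = 40.0% → Adjuster 2
Complex: Adjuster 2 50/140 = 35.7%, the remote team 3/10 = 30.0% → Adjuster 2
Simple: Adjuster 2 4/5 = 80.0%, the remote team 54/85 = 63.5% → Adjuster 2
Overall: Adjuster 2 86/208 = 41.3%, the remote team 71/130 = 54.6% → the remote team
Adjuster 2 wins each claim group but the remote team wins overall — the comparison reverses. Adjuster 2's claims skew toward complex, which has a lower base rate.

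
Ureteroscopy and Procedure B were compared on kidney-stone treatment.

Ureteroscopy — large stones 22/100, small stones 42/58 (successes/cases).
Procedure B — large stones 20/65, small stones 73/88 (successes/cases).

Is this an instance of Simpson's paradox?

No

Large stones: ureteroscopy 22/100 = 22.0%, Procedure B 20/65 = 30.8% → Procedure B
Small stones: ureteroscopy 42/58 = 72.4%, Procedure B 73/88 = 83.0% → Procedure B
Overall: ureteroscopy 64/158 = 40.5%, Procedure B 93/153 = 60.8% → Procedure B
Procedure B wins overall and in every stone group — no reversal.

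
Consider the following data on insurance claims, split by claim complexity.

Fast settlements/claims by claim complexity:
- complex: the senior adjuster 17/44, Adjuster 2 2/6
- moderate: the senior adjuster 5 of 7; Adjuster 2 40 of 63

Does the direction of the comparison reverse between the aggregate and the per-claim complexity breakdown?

Yes

Complex: the senior adjuster 17/44 = 38.6%, Adjuster 2 2/6 = 33.3% → the senior adjuster
Moderate: the senior adjuster 5/7 = 71.4%, Adjuster 2 40/63 = 63.5% → the senior adjuster
Overall: the senior adjuster 22/51 = 43.1%, Adjuster 2 42/69 = 60.9% → Adjuster 2
The senior adjuster wins each claim group but Adjuster 2 wins overall — the comparison reverses. The senior adjuster's claims skew toward complex, which has a lower base rate.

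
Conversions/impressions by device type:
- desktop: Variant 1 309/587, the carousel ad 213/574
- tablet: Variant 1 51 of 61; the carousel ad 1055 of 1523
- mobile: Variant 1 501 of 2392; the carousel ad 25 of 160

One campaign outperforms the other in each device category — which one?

Desktop: Variant 1 309/587 = 52.6%, the carousel ad 213/574 = 37.1% → Variant 1
Tablet: Variant 1 51/61 = 83.6%, the carousel ad 1055/1523 = 69.3% → Variant 1
Mobile: Variant 1 501/2392 = 20.9%, the carousel ad 25/160 = 15.6% → Variant 1
Variant 1 has the higher rate in all 3 groups.

Variant 1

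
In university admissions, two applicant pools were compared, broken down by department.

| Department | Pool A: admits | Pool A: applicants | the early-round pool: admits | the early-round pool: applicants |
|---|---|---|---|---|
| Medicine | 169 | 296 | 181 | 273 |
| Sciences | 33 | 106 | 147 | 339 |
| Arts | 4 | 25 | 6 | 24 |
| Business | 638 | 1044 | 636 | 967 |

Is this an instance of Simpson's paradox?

Medicine: Pool A 169/296 = 57.1%, the early-round pool 181/273 = 66.3% → the early-round pool
Sciences: Pool A 33/106 = 31.1%, the early-round pool 147/339 = 43.4% → the early-round pool
Arts: Pool A 4/25 = 16.0%, the early-round pool 6/24 = 25.0% → the early-round pool
Business: Pool A 638/1044 = 61.1%, the early-round pool 636/967 = 65.8% → the early-round pool
Overall: Pool A 844/1471 = 57.4%, the early-round pool 970/1603 = 60.5% → the early-round pool
The early-round pool wins overall and in every department group — no reversal.

No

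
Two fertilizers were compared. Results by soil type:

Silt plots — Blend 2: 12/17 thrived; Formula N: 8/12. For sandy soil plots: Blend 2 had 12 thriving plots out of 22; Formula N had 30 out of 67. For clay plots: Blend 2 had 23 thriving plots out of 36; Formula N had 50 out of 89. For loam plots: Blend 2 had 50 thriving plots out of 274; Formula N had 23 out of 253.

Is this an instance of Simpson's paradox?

Silt: Blend 2 12/17 = 70.6%, Formula N 8/12 = 66.7% → Blend 2
Sandy soil: Blend 2 12/22 = 54.5%, Formula N 30/67 = 44.8% → Blend 2
Clay: Blend 2 23/36 = 63.9%, Formula N 50/89 = 56.2% → Blend 2
Loam: Blend 2 50/274 = 18.2%, Formula N 23/253 = 9.1% → Blend 2
Overall: Blend 2 97/349 = 27.8%, Formula N 111/421 = 26.4% → Blend 2
Blend 2 wins overall and in every soil group — no reversal.

No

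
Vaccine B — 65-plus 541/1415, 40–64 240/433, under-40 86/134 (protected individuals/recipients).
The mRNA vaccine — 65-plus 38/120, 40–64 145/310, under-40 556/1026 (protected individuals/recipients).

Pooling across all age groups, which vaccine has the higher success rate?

65-plus: Vaccine B 541/1415 = 38.2%, the mRNA vaccine 38/120 = 31.7% → Vaccine B
40–64: Vaccine B 240/433 = 55.4%, the mRNA vaccine 145/310 = 46.8% → Vaccine B
Under-40: Vaccine B 86/134 = 64.2%, the mRNA vaccine 556/1026 = 54.2% → Vaccine B
Overall: Vaccine B 867/1982 = 43.7%, the mRNA vaccine 739/1456 = 50.8% → the mRNA vaccine
(Vaccine B wins every age group but the mRNA vaccine wins overall — Vaccine B's recipients skew toward the low-rate 65-plus group.)

the mRNA vaccine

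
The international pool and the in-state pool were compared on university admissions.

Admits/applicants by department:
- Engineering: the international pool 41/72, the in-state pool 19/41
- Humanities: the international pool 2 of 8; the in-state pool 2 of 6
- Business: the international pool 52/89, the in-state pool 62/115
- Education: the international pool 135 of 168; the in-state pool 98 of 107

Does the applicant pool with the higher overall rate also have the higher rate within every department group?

No

Engineering: the international pool 41/72 = 56.9%, the in-state pool 19/41 = 46.3% → the international pool
Humanities: the international pool 2/8 = 25.0%, the in-state pool 2/6 = 33.3% → the in-state pool
Business: the international pool 52/89 = 58.4%, the in-state pool 62/115 = 53.9% → the international pool
Education: the international pool 135/168 = 80.4%, the in-state pool 98/107 = 91.6% → the in-state pool
Overall: the international pool 230/337 = 68.2%, the in-state pool 181/269 = 67.3% → the international pool
Neither sweeps: the international pool wins 2 of 4 groups, the in-state pool wins 2. The international pool wins overall but not every group — no Simpson reversal.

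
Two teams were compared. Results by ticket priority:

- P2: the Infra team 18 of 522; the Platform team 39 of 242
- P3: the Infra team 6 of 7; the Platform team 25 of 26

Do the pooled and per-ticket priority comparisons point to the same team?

Yes

P2: the Infra team 18/522 = 3.4%, the Platform team 39/242 = 16.1% → the Platform team
P3: the Infra team 6/7 = 85.7%, the Platform team 25/26 = 96.2% → the Platform team
Overall: the Infra team 24/529 = 4.5%, the Platform team 64/268 = 23.9% → the Platform team
The Platform team wins overall and in every ticket group — no reversal.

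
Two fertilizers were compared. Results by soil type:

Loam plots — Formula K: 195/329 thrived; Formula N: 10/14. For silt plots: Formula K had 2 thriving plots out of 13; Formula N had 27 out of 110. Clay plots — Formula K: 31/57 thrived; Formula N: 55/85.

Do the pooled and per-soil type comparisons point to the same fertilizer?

Loam: Formula K 195/329 = 59.3%, Formula N 10/14 = 71.4% → Formula N
Silt: Formula K 2/13 = 15.4%, Formula N 27/110 = 24.5% → Formula N
Clay: Formula K 31/57 = 54.4%, Formula N 55/85 = 64.7% → Formula N
Overall: Formula K 228/399 = 57.1%, Formula N 92/209 = 44.0% → Formula K
Formula N wins each soil group but Formula K wins overall — the comparison reverses. Formula N's plots skew toward silt, which has a lower base rate.

No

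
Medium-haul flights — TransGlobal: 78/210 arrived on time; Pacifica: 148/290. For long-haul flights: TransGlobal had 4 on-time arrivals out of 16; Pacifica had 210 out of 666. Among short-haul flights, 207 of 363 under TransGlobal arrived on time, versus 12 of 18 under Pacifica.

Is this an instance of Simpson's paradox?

Yes

Medium-haul: TransGlobal 78/210 = 37.1%, Pacifica 148/290 = 51.0% → Pacifica
Long-haul: TransGlobal 4/16 = 25.0%, Pacifica 210/666 = 31.5% → Pacifica
Short-haul: TransGlobal 207/363 = 57.0%, Pacifica 12/18 = 66.7% → Pacifica
Overall: TransGlobal 289/589 = 49.1%, Pacifica 370/974 = 38.0% → TransGlobal
Pacifica wins each route group but TransGlobal wins overall — the comparison reverses. Pacifica's flights skew toward long-haul, which has a lower base rate.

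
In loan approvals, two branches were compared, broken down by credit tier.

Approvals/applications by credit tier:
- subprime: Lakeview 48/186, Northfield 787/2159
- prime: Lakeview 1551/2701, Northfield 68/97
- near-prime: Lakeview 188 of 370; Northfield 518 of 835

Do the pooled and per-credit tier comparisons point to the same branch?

Subprime: Lakeview 48/186 = 25.8%, Northfield 787/2159 = 36.5% → Northfield
Prime: Lakeview 1551/2701 = 57.4%, Northfield 68/97 = 70.1% → Northfield
Near-prime: Lakeview 188/370 = 50.8%, Northfield 518/835 = 62.0% → Northfield
Overall: Lakeview 1787/3257 = 54.9%, Northfield 1373/3091 = 44.4% → Lakeview
Northfield wins each credit group but Lakeview wins overall — the comparison reverses. Northfield's applications skew toward subprime, which has a lower base rate.

No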